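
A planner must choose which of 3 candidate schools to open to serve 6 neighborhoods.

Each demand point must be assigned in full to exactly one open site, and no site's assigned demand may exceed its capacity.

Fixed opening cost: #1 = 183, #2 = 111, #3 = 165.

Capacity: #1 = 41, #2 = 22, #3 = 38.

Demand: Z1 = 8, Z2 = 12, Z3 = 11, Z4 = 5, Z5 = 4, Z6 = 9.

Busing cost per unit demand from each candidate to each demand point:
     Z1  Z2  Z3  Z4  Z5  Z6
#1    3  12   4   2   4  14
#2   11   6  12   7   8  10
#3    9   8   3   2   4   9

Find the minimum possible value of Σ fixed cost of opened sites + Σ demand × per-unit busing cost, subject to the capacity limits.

550

Open {#1, #2}; cheapest assignment that respects the capacities:
  #1 (cap 41, load 28): Z1, Z3, Z4, Z5 — cost 8×3 + 11×4 + 5×2 + 4×4 = 94
  #2 (cap 22, load 21): Z2, Z6 — cost 12×6 + 9×10 = 162
  Shipping 256, fixed 294 → total 550.
  Any other capacity-feasible assignment to {#1, #2} ships for at least 256.
Compare {#2, #3}: its best feasible assignment gives total 560.
Compare {#1, #3}: its best feasible assignment gives total 608.
Every other set of open sites that can feasibly serve all demand totals ≥ 560 even under its best assignment. Minimum: 550.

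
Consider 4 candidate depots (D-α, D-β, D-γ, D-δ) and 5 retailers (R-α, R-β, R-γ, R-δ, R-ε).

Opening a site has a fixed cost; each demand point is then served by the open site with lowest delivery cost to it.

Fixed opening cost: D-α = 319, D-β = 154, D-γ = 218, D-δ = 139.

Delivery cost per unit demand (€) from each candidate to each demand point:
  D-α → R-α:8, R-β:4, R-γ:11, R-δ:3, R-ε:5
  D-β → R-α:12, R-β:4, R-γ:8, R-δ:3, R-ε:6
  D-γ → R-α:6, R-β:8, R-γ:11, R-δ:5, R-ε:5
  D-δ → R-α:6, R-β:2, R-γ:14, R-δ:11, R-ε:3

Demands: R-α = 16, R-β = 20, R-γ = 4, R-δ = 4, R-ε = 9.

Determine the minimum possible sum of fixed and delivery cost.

402

Open {D-δ}: assign each demand point to its cheapest open site.
  R-α→D-δ 16×6=96, R-β→D-δ 20×2=40, R-γ→D-δ 4×14=56, R-δ→D-δ 4×11=44, R-ε→D-δ 9×3=27
  delivery cost 263, fixed 139 → total 402.
Compare {D-β, D-δ}: delivery cost 207 + fixed 293 = 500.
Compare {D-β}: delivery cost 370 + fixed 154 = 524.
Compare {D-γ}: delivery cost 365 + fixed 218 = 583.
All other subsets cost ≥ 500. Minimum total cost: 402.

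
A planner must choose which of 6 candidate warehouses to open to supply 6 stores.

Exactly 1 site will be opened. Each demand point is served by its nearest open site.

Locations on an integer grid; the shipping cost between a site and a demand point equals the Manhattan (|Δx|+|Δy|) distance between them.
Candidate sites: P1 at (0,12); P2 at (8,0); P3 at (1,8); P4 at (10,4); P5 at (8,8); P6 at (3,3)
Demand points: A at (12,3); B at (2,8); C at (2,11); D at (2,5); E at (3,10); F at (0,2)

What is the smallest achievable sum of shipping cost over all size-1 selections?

Open {P3}.
  A→P3 16, B→P3 1, C→P3 4, D→P3 4, E→P3 4, F→P3 7  ⇒ total 36.
Compare {P6}: total 38.
Compare {P1}: total 54.
No size-1 selection does better; minimum is 36.

36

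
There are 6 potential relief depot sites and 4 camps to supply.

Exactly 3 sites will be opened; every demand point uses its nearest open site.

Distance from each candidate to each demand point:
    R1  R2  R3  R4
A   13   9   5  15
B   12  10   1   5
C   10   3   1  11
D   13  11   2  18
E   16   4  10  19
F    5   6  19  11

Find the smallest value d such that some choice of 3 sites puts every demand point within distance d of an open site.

Open {B, C, F}.
  Farthest demand point is R1 at distance 5 (to F); all others are ≤ 5.
With {B, E, F} the worst case is 5.
With {A, B, F} the worst case is 6.
No size-3 selection achieves below 5.

5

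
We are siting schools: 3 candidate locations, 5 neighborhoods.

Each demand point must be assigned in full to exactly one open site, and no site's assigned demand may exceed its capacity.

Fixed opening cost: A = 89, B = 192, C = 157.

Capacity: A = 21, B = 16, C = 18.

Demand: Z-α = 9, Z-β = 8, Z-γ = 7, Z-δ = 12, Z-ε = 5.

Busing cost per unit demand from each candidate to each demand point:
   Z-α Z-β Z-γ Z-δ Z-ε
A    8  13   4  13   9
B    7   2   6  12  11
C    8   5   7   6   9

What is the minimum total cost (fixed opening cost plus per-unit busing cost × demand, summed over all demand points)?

Open {A, B, C}; cheapest assignment that respects the capacities:
  A (cap 21, load 21): Z-α, Z-γ, Z-ε — cost 9×8 + 7×4 + 5×9 = 145
  B (cap 16, load 8): Z-β — cost 8×2 = 16
  C (cap 18, load 12): Z-δ — cost 12×6 = 72
  Shipping 233, fixed 438 → total 671.
  Any other capacity-feasible assignment to {A, B, C} ships for at least 233.
Total demand is 41 and no other set of sites has combined capacity ≥ 41, so {A, B, C} is the only feasible choice of open sites. Minimum: 671.

671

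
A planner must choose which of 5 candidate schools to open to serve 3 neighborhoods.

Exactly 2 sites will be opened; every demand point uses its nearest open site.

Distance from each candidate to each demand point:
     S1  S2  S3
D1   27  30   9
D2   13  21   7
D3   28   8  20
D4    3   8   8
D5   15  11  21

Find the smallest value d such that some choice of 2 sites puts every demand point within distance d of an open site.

8

Open {D1, D4}.
  Farthest demand point is S2 at distance 8 (to D4); all others are ≤ 8.
With {D2, D4} the worst case is 8.
With {D3, D4} the worst case is 8.
No size-2 selection achieves below 8.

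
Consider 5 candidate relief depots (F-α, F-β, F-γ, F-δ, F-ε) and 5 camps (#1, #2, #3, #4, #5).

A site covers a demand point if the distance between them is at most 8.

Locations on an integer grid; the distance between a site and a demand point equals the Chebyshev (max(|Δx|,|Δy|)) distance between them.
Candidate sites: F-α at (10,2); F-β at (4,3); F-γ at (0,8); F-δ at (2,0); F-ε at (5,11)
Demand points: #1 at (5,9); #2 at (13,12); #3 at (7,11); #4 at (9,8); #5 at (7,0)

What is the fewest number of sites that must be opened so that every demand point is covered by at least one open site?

Coverage sets (demand points within 8 of each site):
  F-α: {#1, #4, #5}
  F-β: {#1, #3, #4, #5}
  F-γ: {#1, #3, #5}
  F-δ: {#4, #5}
  F-ε: {#1, #2, #3, #4}
No single site covers all 5 demand points.
But {F-α, F-ε} covers everything, so the minimum is 2.

2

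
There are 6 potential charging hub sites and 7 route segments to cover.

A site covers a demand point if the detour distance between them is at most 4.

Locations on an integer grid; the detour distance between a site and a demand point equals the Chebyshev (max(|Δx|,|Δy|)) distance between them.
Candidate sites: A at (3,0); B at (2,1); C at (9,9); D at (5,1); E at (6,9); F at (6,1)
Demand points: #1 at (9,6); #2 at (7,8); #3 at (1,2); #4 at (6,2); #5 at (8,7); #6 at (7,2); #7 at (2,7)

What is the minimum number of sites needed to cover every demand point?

2

Coverage sets (demand points within 4 of each site):
  A: {#3, #4, #6}
  B: {#3, #4}
  C: {#1, #2, #5}
  D: {#3, #4, #6}
  E: {#1, #2, #5, #7}
  F: {#4, #6}
No single site covers all 7 demand points.
But {A, E} covers everything, so the minimum is 2.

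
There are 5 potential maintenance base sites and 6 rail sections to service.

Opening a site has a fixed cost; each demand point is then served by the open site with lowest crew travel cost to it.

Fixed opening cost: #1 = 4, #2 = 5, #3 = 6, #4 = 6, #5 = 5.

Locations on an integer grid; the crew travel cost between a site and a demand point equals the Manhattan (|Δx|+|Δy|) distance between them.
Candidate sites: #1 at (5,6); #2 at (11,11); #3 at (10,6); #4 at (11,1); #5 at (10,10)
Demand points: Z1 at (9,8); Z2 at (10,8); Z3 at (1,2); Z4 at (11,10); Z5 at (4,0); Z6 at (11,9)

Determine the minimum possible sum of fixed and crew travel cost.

Open {#1, #5}: assign each demand point to its cheapest open site.
  Z1→#5 3, Z2→#5 2, Z3→#1 8, Z4→#5 1, Z5→#1 7, Z6→#5 2
  crew travel cost 23, fixed 9 → total 32.
Compare {#1, #2}: crew travel cost 27 + fixed 9 = 36.
Compare {#1, #2, #5}: crew travel cost 23 + fixed 14 = 37.
Compare {#4, #5}: crew travel cost 27 + fixed 11 = 38.
All other subsets cost ≥ 36. Minimum total cost: 32.

32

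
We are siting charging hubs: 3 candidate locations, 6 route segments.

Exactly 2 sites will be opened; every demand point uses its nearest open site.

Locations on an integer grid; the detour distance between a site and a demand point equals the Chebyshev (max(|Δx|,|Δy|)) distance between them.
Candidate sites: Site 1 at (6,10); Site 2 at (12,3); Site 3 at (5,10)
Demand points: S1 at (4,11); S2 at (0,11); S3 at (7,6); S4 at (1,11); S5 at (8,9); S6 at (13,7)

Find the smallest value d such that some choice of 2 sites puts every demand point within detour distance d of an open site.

Open {Site 2, Site 3}.
  Farthest demand point is S2 at detour distance 5 (to Site 3); all others are ≤ 5.
With {Site 1, Site 2} the worst case is 6.
With {Site 1, Site 3} the worst case is 7.
No size-2 selection achieves below 5.

5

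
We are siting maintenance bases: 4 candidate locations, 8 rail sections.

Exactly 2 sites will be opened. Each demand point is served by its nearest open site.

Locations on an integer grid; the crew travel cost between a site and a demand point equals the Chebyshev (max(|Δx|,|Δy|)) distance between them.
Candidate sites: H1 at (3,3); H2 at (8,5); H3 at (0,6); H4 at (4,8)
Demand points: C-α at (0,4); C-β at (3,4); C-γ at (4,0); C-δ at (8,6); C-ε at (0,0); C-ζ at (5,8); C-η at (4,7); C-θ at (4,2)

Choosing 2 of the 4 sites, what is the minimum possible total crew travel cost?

17

Open {H1, H4}.
  C-α→H1 3, C-β→H1 1, C-γ→H1 3, C-δ→H4 4, C-ε→H1 3, C-ζ→H4 1, C-η→H4 1, C-θ→H1 1  ⇒ total 17.
Compare {H1, H2}: total 19.
Compare {H1, H3}: total 24.
No size-2 selection does better; minimum is 17.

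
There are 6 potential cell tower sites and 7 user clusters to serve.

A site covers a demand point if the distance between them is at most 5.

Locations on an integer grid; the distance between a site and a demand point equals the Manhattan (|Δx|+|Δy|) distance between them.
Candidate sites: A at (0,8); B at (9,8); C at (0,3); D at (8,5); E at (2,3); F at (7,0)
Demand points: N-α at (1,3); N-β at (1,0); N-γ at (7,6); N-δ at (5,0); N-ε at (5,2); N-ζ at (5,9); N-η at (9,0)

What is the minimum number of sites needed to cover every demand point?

Coverage sets (demand points within 5 of each site):
  A: {}
  B: {N-γ, N-ζ}
  C: {N-α, N-β}
  D: {N-γ}
  E: {N-α, N-β, N-ε}
  F: {N-δ, N-ε, N-η}
No 2 sites suffice: every size-2 union leaves at least one demand point uncovered.
But {B, C, F} covers everything, so the minimum is 3.

3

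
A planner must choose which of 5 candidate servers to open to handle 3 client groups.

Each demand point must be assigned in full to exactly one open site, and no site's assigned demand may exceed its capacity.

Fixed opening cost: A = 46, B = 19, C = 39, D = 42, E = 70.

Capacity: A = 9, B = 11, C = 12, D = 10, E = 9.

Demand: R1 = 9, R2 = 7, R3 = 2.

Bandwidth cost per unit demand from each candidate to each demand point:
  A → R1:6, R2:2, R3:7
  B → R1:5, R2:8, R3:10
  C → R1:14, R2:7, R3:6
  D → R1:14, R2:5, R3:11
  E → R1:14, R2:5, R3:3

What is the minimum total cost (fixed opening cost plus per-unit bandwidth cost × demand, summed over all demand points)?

138

Open {A, B}; cheapest assignment that respects the capacities:
  A (cap 9, load 9): R2, R3 — cost 7×2 + 2×7 = 28
  B (cap 11, load 9): R1 — cost 9×5 = 45
  Shipping 73, fixed 65 → total 138.
  Any other capacity-feasible assignment to {A, B} ships for at least 73.
Compare {B, D}: its best feasible assignment gives total 161.
Compare {B, C}: its best feasible assignment gives total 164.
Every other set of open sites that can feasibly serve all demand totals ≥ 161 even under its best assignment. Minimum: 138.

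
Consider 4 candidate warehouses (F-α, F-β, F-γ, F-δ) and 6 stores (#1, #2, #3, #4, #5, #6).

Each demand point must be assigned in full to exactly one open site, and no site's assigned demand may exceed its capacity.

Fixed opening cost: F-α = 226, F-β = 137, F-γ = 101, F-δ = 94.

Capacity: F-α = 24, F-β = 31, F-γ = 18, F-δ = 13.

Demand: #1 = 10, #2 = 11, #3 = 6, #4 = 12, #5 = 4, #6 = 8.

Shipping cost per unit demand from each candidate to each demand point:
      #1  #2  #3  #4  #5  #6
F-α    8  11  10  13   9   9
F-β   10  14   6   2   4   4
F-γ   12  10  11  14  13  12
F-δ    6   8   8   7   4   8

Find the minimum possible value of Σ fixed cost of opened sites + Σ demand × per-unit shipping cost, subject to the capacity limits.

Open {F-β, F-γ, F-δ}; cheapest assignment that respects the capacities:
  F-β (cap 31, load 30): #3, #4, #5, #6 — cost 6×6 + 12×2 + 4×4 + 8×4 = 108
  F-γ (cap 18, load 11): #2 — cost 11×10 = 110
  F-δ (cap 13, load 10): #1 — cost 10×6 = 60
  Shipping 278, fixed 332 → total 610.
  Any other capacity-feasible assignment to {F-β, F-γ, F-δ} ships for at least 278.
Compare {F-α, F-β}: its best feasible assignment gives total 672.
Compare {F-α, F-β, F-δ}: its best feasible assignment gives total 733.
Every other set of open sites that can feasibly serve all demand totals ≥ 672 even under its best assignment. Minimum: 610.

610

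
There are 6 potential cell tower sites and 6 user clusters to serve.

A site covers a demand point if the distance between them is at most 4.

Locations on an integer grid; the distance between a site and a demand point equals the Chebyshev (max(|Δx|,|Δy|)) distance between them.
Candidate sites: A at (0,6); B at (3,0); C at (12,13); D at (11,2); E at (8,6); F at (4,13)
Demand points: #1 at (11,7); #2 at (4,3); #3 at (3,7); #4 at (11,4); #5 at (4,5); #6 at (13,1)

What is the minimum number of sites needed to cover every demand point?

Coverage sets (demand points within 4 of each site):
  A: {#2, #3, #5}
  B: {#2}
  C: {}
  D: {#4, #6}
  E: {#1, #2, #4, #5}
  F: {}
No 2 sites suffice: every size-2 union leaves at least one demand point uncovered.
But {A, D, E} covers everything, so the minimum is 3.

3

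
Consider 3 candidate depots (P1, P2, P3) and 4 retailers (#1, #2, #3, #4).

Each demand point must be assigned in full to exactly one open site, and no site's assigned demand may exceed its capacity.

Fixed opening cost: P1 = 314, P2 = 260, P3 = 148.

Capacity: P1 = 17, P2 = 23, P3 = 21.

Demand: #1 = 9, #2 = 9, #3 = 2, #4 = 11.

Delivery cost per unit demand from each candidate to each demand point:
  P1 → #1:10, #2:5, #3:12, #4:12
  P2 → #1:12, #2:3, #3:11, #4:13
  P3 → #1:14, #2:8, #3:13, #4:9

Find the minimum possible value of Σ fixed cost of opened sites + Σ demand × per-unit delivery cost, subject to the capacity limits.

664

Open {P2, P3}; cheapest assignment that respects the capacities:
  P2 (cap 23, load 20): #1, #2, #3 — cost 9×12 + 9×3 + 2×11 = 157
  P3 (cap 21, load 11): #4 — cost 11×9 = 99
  Shipping 256, fixed 408 → total 664.
  Any other capacity-feasible assignment to {P2, P3} ships for at least 256.
Compare {P1, P3}: its best feasible assignment gives total 747.
Compare {P1, P2}: its best feasible assignment gives total 856.
Every other set of open sites that can feasibly serve all demand totals ≥ 747 even under its best assignment. Minimum: 664.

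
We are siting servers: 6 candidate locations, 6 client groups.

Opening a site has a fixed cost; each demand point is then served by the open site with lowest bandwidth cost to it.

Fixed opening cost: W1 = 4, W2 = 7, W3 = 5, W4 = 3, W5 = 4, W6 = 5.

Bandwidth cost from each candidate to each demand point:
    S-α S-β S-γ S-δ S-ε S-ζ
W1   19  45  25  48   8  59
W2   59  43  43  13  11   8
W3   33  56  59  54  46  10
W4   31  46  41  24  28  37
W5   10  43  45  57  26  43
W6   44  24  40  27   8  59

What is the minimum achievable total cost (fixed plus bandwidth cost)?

108

Open {W1, W2, W5, W6}: assign each demand point to its cheapest open site.
  S-α→W5 10, S-β→W6 24, S-γ→W1 25, S-δ→W2 13, S-ε→W1 8, S-ζ→W2 8
  bandwidth cost 88, fixed 20 → total 108.
Compare {W1, W2, W4, W5, W6}: bandwidth cost 88 + fixed 23 = 111.
Compare {W1, W2, W6}: bandwidth cost 97 + fixed 16 = 113.
Compare {W1, W2, W3, W5, W6}: bandwidth cost 88 + fixed 25 = 113.
All other subsets cost ≥ 111. Minimum total cost: 108.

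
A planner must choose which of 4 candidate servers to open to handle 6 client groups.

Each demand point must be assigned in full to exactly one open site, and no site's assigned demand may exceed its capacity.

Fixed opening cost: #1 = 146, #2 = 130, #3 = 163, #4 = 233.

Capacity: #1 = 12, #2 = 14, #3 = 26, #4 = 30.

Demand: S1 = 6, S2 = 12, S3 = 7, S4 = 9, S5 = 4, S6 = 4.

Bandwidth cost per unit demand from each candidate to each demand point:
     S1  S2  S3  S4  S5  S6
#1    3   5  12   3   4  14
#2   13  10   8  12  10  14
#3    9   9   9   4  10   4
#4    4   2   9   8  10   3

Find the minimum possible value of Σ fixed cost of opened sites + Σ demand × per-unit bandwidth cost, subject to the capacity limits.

Open {#3, #4}; cheapest assignment that respects the capacities:
  #3 (cap 26, load 20): S3, S4, S5 — cost 7×9 + 9×4 + 4×10 = 139
  #4 (cap 30, load 22): S1, S2, S6 — cost 6×4 + 12×2 + 4×3 = 60
  Shipping 199, fixed 396 → total 595.
  Any other capacity-feasible assignment to {#3, #4} ships for at least 199.
Compare {#2, #4}: its best feasible assignment gives total 634.
Compare {#1, #4}: its best feasible assignment gives total 650.
Every other set of open sites that can feasibly serve all demand totals ≥ 634 even under its best assignment. Minimum: 595.

595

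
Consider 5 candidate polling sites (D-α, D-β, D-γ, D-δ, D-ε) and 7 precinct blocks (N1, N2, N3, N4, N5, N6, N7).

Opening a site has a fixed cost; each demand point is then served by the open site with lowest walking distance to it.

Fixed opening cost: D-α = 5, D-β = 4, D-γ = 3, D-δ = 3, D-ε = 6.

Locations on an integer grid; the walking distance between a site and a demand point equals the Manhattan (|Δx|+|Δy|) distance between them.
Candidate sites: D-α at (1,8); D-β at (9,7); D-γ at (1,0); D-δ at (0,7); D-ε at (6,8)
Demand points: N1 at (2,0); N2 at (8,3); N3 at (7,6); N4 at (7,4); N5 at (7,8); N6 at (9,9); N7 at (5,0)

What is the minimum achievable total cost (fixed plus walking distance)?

Open {D-β, D-γ}: assign each demand point to its cheapest open site.
  N1→D-γ 1, N2→D-β 5, N3→D-β 3, N4→D-β 5, N5→D-β 3, N6→D-β 2, N7→D-γ 4
  walking distance 23, fixed 7 → total 30.
Compare {D-β, D-γ, D-δ}: walking distance 23 + fixed 10 = 33.
Compare {D-γ, D-ε}: walking distance 25 + fixed 9 = 34.
Compare {D-β, D-γ, D-ε}: walking distance 21 + fixed 13 = 34.
All other subsets cost ≥ 33. Minimum total cost: 30.

30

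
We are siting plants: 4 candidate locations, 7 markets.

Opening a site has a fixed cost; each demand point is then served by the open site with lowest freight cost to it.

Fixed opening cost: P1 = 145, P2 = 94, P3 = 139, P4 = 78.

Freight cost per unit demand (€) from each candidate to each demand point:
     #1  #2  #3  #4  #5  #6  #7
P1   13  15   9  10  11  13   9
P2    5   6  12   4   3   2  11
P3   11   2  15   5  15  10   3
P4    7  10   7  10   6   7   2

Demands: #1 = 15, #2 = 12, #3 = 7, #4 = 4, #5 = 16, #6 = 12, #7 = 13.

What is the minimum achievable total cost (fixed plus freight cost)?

482

Open {P2, P4}: assign each demand point to its cheapest open site.
  #1→P2 15×5=75, #2→P2 12×6=72, #3→P4 7×7=49, #4→P2 4×4=16, #5→P2 16×3=48, #6→P2 12×2=24, #7→P4 13×2=26
  freight cost 310, fixed 172 → total 482.
Compare {P2, P3}: freight cost 310 + fixed 233 = 543.
Compare {P2}: freight cost 462 + fixed 94 = 556.
Compare {P2, P3, P4}: freight cost 262 + fixed 311 = 573.
All other subsets cost ≥ 543. Minimum total cost: 482.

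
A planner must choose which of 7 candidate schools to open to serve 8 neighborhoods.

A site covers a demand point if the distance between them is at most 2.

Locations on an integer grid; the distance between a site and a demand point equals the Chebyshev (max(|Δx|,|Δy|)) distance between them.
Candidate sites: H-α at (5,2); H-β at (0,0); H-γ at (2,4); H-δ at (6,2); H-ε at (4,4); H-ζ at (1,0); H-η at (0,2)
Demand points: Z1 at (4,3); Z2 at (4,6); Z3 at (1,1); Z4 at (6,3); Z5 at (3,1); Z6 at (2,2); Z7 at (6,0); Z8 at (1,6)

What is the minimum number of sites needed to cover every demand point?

Coverage sets (demand points within 2 of each site):
  H-α: {Z1, Z4, Z5, Z7}
  H-β: {Z3, Z6}
  H-γ: {Z1, Z2, Z6, Z8}
  H-δ: {Z1, Z4, Z7}
  H-ε: {Z1, Z2, Z4, Z6}
  H-ζ: {Z3, Z5, Z6}
  H-η: {Z3, Z6}
No 2 sites suffice: every size-2 union leaves at least one demand point uncovered.
But {H-α, H-β, H-γ} covers everything, so the minimum is 3.

3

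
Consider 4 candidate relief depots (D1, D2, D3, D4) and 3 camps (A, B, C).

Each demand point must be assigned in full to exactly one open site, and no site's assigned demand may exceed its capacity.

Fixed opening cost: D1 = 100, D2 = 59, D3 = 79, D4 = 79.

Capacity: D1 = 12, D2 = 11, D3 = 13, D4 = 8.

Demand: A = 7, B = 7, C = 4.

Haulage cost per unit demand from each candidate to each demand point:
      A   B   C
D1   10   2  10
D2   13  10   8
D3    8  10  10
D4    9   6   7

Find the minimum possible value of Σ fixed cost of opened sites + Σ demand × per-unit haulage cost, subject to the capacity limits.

289

Open {D1, D3}; cheapest assignment that respects the capacities:
  D1 (cap 12, load 11): B, C — cost 7×2 + 4×10 = 54
  D3 (cap 13, load 7): A — cost 7×8 = 56
  Shipping 110, fixed 179 → total 289.
  Any other capacity-feasible assignment to {D1, D3} ships for at least 110.
Compare {D1, D2}: its best feasible assignment gives total 296.
Compare {D1, D4}: its best feasible assignment gives total 296.
Every other set of open sites that can feasibly serve all demand totals ≥ 296 even under its best assignment. Minimum: 289.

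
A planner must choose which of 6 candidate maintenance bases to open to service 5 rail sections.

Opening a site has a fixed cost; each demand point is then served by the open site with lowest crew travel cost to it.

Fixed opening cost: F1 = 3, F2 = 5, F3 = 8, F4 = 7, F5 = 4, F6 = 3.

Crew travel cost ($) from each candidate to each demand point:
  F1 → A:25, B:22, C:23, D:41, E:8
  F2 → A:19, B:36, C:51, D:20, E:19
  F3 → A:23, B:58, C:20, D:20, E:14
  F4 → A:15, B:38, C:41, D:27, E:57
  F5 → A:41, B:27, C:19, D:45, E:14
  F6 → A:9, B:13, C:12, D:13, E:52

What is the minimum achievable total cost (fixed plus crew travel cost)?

61

Open {F1, F6}: assign each demand point to its cheapest open site.
  A→F6 9, B→F6 13, C→F6 12, D→F6 13, E→F1 8
  crew travel cost 55, fixed 6 → total 61.
Compare {F1, F5, F6}: crew travel cost 55 + fixed 10 = 65.
Compare {F1, F2, F6}: crew travel cost 55 + fixed 11 = 66.
Compare {F5, F6}: crew travel cost 61 + fixed 7 = 68.
All other subsets cost ≥ 65. Minimum total cost: 61.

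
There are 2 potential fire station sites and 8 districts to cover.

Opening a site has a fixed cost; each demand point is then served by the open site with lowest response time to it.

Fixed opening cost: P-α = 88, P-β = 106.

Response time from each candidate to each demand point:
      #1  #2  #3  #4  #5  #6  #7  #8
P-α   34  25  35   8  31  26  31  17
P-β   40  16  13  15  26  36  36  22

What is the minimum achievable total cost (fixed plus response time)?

295

Open {P-α}: assign each demand point to its cheapest open site.
  #1→P-α 34, #2→P-α 25, #3→P-α 35, #4→P-α 8, #5→P-α 31, #6→P-α 26, #7→P-α 31, #8→P-α 17
  response time 207, fixed 88 → total 295.
Compare {P-β}: response time 204 + fixed 106 = 310.
Compare {P-α, P-β}: response time 171 + fixed 194 = 365.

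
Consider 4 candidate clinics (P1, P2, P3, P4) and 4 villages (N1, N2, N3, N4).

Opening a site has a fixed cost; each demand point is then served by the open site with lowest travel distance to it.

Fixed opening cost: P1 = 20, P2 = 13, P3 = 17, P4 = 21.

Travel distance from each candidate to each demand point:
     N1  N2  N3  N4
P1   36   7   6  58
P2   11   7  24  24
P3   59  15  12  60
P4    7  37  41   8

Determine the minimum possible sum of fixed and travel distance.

69

Open {P1, P4}: assign each demand point to its cheapest open site.
  N1→P4 7, N2→P1 7, N3→P1 6, N4→P4 8
  travel distance 28, fixed 41 → total 69.
Compare {P2}: travel distance 66 + fixed 13 = 79.
Compare {P2, P4}: travel distance 46 + fixed 34 = 80.
Compare {P3, P4}: travel distance 42 + fixed 38 = 80.
All other subsets cost ≥ 79. Minimum total cost: 69.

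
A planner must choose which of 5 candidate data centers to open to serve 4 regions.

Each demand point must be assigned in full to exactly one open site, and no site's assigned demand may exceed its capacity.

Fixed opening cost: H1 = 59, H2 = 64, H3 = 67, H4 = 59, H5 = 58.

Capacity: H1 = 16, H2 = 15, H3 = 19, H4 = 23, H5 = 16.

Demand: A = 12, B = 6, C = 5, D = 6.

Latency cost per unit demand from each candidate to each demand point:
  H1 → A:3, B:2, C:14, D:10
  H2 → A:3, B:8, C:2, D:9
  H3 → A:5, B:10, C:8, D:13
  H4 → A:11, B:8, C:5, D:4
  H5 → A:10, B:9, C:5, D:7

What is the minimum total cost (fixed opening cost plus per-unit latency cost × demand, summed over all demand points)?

251

Open {H1, H4}; cheapest assignment that respects the capacities:
  H1 (cap 16, load 12): A — cost 12×3 = 36
  H4 (cap 23, load 17): B, C, D — cost 6×8 + 5×5 + 6×4 = 97
  Shipping 133, fixed 118 → total 251.
  Any other capacity-feasible assignment to {H1, H4} ships for at least 133.
Compare {H2, H4}: its best feasible assignment gives total 256.
Compare {H1, H2, H4}: its best feasible assignment gives total 279.
Every other set of open sites that can feasibly serve all demand totals ≥ 256 even under its best assignment. Minimum: 251.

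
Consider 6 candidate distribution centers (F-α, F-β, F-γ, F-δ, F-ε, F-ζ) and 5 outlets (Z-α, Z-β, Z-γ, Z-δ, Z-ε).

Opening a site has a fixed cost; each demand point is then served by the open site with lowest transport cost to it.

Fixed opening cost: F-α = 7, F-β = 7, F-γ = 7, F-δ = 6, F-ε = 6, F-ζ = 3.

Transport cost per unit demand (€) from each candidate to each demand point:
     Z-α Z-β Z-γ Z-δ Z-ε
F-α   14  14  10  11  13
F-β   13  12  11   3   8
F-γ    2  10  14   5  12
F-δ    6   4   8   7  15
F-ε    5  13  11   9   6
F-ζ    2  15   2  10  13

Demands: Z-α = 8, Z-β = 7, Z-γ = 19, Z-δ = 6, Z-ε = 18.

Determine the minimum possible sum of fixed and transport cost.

230

Open {F-β, F-δ, F-ε, F-ζ}: assign each demand point to its cheapest open site.
  Z-α→F-ζ 8×2=16, Z-β→F-δ 7×4=28, Z-γ→F-ζ 19×2=38, Z-δ→F-β 6×3=18, Z-ε→F-ε 18×6=108
  transport cost 208, fixed 22 → total 230.
Compare {F-α, F-β, F-δ, F-ε, F-ζ}: transport cost 208 + fixed 29 = 237.
Compare {F-β, F-γ, F-δ, F-ε, F-ζ}: transport cost 208 + fixed 29 = 237.
Compare {F-γ, F-δ, F-ε, F-ζ}: transport cost 220 + fixed 22 = 242.
All other subsets cost ≥ 237. Minimum total cost: 230.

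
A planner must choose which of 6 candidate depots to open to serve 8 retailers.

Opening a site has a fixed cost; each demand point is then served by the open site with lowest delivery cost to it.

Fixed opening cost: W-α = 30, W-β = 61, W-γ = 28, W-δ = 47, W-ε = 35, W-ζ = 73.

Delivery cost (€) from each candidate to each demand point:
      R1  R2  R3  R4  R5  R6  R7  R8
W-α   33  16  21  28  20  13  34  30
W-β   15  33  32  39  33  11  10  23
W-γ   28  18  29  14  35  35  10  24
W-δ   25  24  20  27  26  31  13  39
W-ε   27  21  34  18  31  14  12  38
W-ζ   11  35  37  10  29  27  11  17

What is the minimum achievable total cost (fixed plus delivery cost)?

204

Open {W-α, W-γ}: assign each demand point to its cheapest open site.
  R1→W-γ 28, R2→W-α 16, R3→W-α 21, R4→W-γ 14, R5→W-α 20, R6→W-α 13, R7→W-γ 10, R8→W-γ 24
  delivery cost 146, fixed 58 → total 204.
Compare {W-γ}: delivery cost 193 + fixed 28 = 221.
Compare {W-α, W-ε}: delivery cost 157 + fixed 65 = 222.
Compare {W-α, W-ζ}: delivery cost 119 + fixed 103 = 222.
All other subsets cost ≥ 221. Minimum total cost: 204.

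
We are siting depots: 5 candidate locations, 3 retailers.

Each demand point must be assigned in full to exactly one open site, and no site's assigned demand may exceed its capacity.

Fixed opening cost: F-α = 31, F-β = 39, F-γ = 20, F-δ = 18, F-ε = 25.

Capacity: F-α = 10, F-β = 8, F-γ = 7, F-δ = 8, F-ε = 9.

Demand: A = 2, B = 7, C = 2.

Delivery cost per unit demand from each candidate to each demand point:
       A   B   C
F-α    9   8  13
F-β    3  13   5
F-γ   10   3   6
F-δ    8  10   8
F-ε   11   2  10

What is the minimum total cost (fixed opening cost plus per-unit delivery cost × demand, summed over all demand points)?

89

Open {F-δ, F-ε}; cheapest assignment that respects the capacities:
  F-δ (cap 8, load 4): A, C — cost 2×8 + 2×8 = 32
  F-ε (cap 9, load 7): B — cost 7×2 = 14
  Shipping 46, fixed 43 → total 89.
  Any other capacity-feasible assignment to {F-δ, F-ε} ships for at least 46.
Compare {F-γ, F-δ}: its best feasible assignment gives total 91.
Compare {F-γ, F-ε}: its best feasible assignment gives total 91.
Every other set of open sites that can feasibly serve all demand totals ≥ 91 even under its best assignment. Minimum: 89.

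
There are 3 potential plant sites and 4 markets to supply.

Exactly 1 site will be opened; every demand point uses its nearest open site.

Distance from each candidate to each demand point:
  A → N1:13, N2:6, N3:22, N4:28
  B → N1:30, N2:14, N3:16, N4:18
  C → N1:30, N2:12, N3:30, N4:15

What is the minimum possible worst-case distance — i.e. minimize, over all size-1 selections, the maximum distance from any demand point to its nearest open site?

Open {A}.
  Farthest demand point is N4 at distance 28 (to A); all others are ≤ 28.
With {B} the worst case is 30.
With {C} the worst case is 30.
No size-1 selection achieves below 28.

28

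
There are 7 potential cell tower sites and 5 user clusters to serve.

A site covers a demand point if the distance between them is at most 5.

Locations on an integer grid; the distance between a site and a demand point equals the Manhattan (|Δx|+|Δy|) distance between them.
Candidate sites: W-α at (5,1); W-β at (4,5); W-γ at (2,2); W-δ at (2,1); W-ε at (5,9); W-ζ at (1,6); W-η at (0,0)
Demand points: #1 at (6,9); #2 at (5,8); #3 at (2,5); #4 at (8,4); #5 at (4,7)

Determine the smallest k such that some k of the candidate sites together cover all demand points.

2

Coverage sets (demand points within 5 of each site):
  W-α: {}
  W-β: {#2, #3, #4, #5}
  W-γ: {#3}
  W-δ: {#3}
  W-ε: {#1, #2, #5}
  W-ζ: {#3, #5}
  W-η: {}
No single site covers all 5 demand points.
But {W-β, W-ε} covers everything, so the minimum is 2.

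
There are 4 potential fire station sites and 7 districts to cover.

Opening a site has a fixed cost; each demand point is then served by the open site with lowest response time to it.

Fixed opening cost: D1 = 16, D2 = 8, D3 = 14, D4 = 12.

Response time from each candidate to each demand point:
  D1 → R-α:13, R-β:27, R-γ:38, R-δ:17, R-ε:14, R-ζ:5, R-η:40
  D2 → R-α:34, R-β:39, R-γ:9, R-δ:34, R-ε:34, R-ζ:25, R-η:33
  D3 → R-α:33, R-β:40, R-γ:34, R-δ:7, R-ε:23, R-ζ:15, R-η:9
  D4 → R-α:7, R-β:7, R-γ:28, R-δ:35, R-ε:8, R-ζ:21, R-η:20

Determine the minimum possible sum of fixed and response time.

Open {D2, D3, D4}: assign each demand point to its cheapest open site.
  R-α→D4 7, R-β→D4 7, R-γ→D2 9, R-δ→D3 7, R-ε→D4 8, R-ζ→D3 15, R-η→D3 9
  response time 62, fixed 34 → total 96.
Compare {D1, D2, D3, D4}: response time 52 + fixed 50 = 102.
Compare {D3, D4}: response time 81 + fixed 26 = 107.
Compare {D1, D2, D4}: response time 73 + fixed 36 = 109.
All other subsets cost ≥ 102. Minimum total cost: 96.

96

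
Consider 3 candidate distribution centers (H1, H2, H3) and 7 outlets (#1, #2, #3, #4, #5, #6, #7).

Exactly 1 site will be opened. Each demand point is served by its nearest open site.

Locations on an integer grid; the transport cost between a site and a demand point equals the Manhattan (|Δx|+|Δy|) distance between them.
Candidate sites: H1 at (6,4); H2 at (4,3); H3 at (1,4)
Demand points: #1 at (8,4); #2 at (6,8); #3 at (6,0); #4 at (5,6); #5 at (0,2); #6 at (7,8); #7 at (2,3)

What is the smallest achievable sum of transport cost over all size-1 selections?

31

Open {H1}.
  #1→H1 2, #2→H1 4, #3→H1 4, #4→H1 3, #5→H1 8, #6→H1 5, #7→H1 5  ⇒ total 31.
Compare {H2}: total 36.
Compare {H3}: total 46.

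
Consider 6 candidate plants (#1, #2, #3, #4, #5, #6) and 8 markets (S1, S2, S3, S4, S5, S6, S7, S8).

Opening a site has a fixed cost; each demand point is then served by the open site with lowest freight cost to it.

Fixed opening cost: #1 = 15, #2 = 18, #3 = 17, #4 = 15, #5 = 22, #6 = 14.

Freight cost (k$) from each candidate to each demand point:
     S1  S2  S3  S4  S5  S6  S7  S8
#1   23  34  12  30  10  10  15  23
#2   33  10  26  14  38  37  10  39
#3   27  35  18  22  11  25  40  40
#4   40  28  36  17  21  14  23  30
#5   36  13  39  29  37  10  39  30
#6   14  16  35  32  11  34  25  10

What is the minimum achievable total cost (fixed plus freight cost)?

Open {#1, #2, #6}: assign each demand point to its cheapest open site.
  S1→#6 14, S2→#2 10, S3→#1 12, S4→#2 14, S5→#1 10, S6→#1 10, S7→#2 10, S8→#6 10
  freight cost 90, fixed 47 → total 137.
Compare {#1, #2}: freight cost 112 + fixed 33 = 145.
Compare {#1, #6}: freight cost 117 + fixed 29 = 146.
Compare {#1, #4, #6}: freight cost 104 + fixed 44 = 148.
All other subsets cost ≥ 145. Minimum total cost: 137.

137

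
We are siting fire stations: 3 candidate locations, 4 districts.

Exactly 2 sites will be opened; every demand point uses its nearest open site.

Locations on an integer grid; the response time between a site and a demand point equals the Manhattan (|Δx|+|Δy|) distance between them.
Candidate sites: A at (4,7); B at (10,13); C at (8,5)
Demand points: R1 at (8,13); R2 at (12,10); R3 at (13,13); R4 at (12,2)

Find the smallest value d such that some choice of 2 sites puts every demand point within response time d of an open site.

7

Open {B, C}.
  Farthest demand point is R4 at response time 7 (to C); all others are ≤ 7.
With {A, B} the worst case is 13.
With {A, C} the worst case is 13.
No size-2 selection achieves below 7.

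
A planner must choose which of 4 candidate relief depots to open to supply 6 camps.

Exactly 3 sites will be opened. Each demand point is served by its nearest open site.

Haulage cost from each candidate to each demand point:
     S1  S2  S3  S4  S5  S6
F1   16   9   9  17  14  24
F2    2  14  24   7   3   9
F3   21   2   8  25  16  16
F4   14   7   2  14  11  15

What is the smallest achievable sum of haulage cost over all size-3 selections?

Open {F2, F3, F4}.
  S1→F2 2, S2→F3 2, S3→F4 2, S4→F2 7, S5→F2 3, S6→F2 9  ⇒ total 25.
Compare {F1, F2, F4}: total 30.
Compare {F1, F2, F3}: total 31.
No size-3 selection does better; minimum is 25.

25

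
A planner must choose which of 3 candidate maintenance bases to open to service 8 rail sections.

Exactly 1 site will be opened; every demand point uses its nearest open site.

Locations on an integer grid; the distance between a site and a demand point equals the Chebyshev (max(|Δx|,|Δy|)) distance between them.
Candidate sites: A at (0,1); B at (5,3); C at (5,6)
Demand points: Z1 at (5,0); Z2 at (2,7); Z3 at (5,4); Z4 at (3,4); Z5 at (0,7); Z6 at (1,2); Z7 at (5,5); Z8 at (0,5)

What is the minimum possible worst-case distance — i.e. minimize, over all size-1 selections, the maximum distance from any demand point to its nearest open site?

5

Open {B}.
  Farthest demand point is Z5 at distance 5 (to B); all others are ≤ 5.
With {A} the worst case is 6.
With {C} the worst case is 6.
No size-1 selection achieves below 5.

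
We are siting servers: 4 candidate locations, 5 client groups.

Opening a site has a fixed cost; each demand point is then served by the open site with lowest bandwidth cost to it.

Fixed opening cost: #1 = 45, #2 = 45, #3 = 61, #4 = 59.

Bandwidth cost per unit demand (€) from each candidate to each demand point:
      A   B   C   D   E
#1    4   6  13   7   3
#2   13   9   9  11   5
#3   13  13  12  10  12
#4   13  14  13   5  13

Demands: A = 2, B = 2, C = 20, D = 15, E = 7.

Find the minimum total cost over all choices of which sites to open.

416

Open {#1, #2}: assign each demand point to its cheapest open site.
  A→#1 2×4=8, B→#1 2×6=12, C→#2 20×9=180, D→#1 15×7=105, E→#1 7×3=21
  bandwidth cost 326, fixed 90 → total 416.
Compare {#2, #4}: bandwidth cost 334 + fixed 104 = 438.
Compare {#1, #2, #4}: bandwidth cost 296 + fixed 149 = 445.
Compare {#1}: bandwidth cost 406 + fixed 45 = 451.
All other subsets cost ≥ 438. Minimum total cost: 416.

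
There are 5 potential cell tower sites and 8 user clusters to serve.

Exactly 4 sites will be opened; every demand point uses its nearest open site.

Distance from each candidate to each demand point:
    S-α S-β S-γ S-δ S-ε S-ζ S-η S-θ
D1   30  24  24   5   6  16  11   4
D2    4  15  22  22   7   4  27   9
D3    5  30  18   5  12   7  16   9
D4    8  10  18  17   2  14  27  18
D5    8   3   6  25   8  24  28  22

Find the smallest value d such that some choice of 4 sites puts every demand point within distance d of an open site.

Open {D1, D2, D3, D5}.
  Farthest demand point is S-η at distance 11 (to D1); all others are ≤ 11.
With {D1, D2, D4, D5} the worst case is 11.
With {D1, D3, D4, D5} the worst case is 11.
No size-4 selection achieves below 11.

11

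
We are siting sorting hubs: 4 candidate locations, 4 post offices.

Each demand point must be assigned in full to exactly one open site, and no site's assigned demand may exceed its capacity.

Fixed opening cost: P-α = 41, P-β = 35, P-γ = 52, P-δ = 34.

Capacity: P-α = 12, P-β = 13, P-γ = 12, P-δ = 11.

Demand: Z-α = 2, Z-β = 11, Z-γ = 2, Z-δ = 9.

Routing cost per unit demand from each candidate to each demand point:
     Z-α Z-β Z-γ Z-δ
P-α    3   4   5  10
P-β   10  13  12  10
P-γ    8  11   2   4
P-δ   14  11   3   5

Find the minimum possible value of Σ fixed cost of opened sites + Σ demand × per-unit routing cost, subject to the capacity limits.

Open {P-α, P-β, P-δ}; cheapest assignment that respects the capacities:
  P-α (cap 12, load 11): Z-β — cost 11×4 = 44
  P-β (cap 13, load 2): Z-α — cost 2×10 = 20
  P-δ (cap 11, load 11): Z-γ, Z-δ — cost 2×3 + 9×5 = 51
  Shipping 115, fixed 110 → total 225.
  Any other capacity-feasible assignment to {P-α, P-β, P-δ} ships for at least 115.
Compare {P-α, P-γ, P-δ}: its best feasible assignment gives total 229.
Compare {P-α, P-β, P-γ}: its best feasible assignment gives total 232.
Every other set of open sites that can feasibly serve all demand totals ≥ 229 even under its best assignment. Minimum: 225.

225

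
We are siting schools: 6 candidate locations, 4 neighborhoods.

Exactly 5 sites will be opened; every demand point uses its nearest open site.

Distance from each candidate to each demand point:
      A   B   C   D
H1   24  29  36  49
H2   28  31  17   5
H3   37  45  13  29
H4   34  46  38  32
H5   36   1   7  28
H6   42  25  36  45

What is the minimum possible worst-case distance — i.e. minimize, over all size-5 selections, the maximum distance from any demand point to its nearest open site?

24

Open {H1, H2, H3, H4, H5}.
  Farthest demand point is A at distance 24 (to H1); all others are ≤ 24.
With {H1, H2, H3, H5, H6} the worst case is 24.
With {H1, H2, H4, H5, H6} the worst case is 24.
No size-5 selection achieves below 24.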